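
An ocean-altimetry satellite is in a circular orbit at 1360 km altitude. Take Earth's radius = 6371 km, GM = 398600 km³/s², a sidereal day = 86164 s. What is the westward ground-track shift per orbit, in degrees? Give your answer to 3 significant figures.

Semi-major axis a = 6371 + 1360 = 7731 km. Period T = 2π√(a³/μ) = 2π√(7731³/398600) = 6765.0 s = 112.75 min.
During one orbit Earth rotates (6765.0 / 86164) × 360° = 28.26°.

28.3°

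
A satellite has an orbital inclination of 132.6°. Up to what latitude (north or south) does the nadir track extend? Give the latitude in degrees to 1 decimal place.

47.4°

Retrograde orbit: the ground track reaches ±(180° − i) = ±(180 − 132.6) = ±47.4°.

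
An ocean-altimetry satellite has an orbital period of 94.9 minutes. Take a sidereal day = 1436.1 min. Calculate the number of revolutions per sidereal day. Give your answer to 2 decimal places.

T = 94.9 min = 5694.0 s.
Orbits per sidereal day = 86166 / 5694.0 = 15.133.

15.13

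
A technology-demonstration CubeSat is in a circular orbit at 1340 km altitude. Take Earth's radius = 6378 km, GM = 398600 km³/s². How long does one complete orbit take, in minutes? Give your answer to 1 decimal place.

112.5 min

Semi-major axis a = 6378 + 1340 = 7718 km. Period T = 2π√(a³/μ) = 2π√(7718³/398600) = 6747.9 s = 112.46 min.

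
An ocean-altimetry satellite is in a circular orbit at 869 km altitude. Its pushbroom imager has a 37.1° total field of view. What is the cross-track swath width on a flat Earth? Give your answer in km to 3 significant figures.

Half-angle = 37.1°/2 = 18.55°.
Swath width ≈ 2h·tan(θ/2) = 2 × 869 × tan(18.55°) = 583.2 km.

583 km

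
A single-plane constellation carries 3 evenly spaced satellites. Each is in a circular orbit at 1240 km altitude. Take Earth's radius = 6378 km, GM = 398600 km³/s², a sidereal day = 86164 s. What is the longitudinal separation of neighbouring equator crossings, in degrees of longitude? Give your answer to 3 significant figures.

Semi-major axis a = 6378 + 1240 = 7618 km. Period T = 2π√(a³/μ) = 2π√(7618³/398600) = 6617.2 s = 110.29 min.
Single-satellite node shift = (6617.2/86164) × 360° = 27.65°.
With 3 satellites evenly phased, successive equator crossings are 27.65/3 = 9.216° apart.

9.22°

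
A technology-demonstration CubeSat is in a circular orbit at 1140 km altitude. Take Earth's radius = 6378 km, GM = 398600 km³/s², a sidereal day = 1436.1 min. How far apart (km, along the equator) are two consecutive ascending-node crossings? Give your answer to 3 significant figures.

Semi-major axis a = 6378 + 1140 = 7518 km. Period T = 2π√(a³/μ) = 2π√(7518³/398600) = 6487.3 s = 108.12 min.
During one orbit Earth rotates (6487.3 / 86166) × 360° = 27.10°.
At the equator that is 27.10° × (2π·6378/360) km/° = 27.10 × 111.3 = 3017 km.

3020 km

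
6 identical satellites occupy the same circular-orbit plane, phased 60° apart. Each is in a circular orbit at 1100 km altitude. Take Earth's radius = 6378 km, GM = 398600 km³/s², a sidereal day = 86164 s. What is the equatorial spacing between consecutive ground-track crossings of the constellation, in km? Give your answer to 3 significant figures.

Semi-major axis a = 6378 + 1100 = 7478 km. Period T = 2π√(a³/μ) = 2π√(7478³/398600) = 6435.6 s = 107.26 min.
Single-satellite node shift = (6435.6/86164) × 360° = 26.89°.
With 6 satellites evenly phased, successive equator crossings are 26.89/6 = 4.481° apart.
That is 4.481 × 111.3 = 499 km at the equator.

499 km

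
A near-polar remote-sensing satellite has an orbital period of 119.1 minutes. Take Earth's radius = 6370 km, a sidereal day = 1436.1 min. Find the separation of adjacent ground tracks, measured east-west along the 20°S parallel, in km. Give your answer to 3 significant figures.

T = 119.1 min = 7146.0 s.
Node shift per orbit = (7146.0/86166) × 360° = 29.86°.
Equatorial spacing = 29.86 × 111.2 km/° = 3319 km.
At 20° latitude, spacing = 3319 × cos(20°) = 3119 km.

3120 km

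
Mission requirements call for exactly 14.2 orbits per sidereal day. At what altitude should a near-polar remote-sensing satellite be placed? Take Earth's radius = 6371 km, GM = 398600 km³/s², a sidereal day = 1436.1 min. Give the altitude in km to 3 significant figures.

Required period T = 86166 / 14.2 = 6068.0 s.
From T = 2π√(a³/μ): a = (μ T²/4π²)^(1/3) = (398600 × 6068.0² / 4π²)^(1/3) = 7190 km.
Altitude h = a − R = 7190 − 6371 = 819 km.

819 km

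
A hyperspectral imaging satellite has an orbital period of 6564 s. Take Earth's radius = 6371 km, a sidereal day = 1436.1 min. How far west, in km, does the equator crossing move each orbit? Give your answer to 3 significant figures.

During one orbit Earth rotates (6564.0 / 86166) × 360° = 27.42°.
At the equator that is 27.42° × (2π·6371/360) km/° = 27.42 × 111.2 = 3049 km.

3050 km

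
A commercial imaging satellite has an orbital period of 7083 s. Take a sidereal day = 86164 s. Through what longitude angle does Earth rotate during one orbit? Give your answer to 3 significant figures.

During one orbit Earth rotates (7083.0 / 86164) × 360° = 29.59°.

29.6°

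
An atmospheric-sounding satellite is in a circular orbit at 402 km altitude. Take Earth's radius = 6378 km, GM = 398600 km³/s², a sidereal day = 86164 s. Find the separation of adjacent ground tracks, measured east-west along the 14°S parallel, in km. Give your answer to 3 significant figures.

2510 km

Semi-major axis a = 6378 + 402 = 6780 km. Period T = 2π√(a³/μ) = 2π√(6780³/398600) = 5555.9 s = 92.60 min.
Node shift per orbit = (5555.9/86164) × 360° = 23.21°.
Equatorial spacing = 23.21 × 111.3 km/° = 2584 km.
At 14° latitude, spacing = 2584 × cos(14°) = 2507 km.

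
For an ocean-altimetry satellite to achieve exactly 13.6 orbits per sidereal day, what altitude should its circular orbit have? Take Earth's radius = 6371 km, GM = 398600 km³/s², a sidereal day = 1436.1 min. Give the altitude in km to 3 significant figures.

Required period T = 86166 / 13.6 = 6335.7 s.
From T = 2π√(a³/μ): a = (μ T²/4π²)^(1/3) = (398600 × 6335.7² / 4π²)^(1/3) = 7400 km.
Altitude h = a − R = 7400 − 6371 = 1029 km.

1030 km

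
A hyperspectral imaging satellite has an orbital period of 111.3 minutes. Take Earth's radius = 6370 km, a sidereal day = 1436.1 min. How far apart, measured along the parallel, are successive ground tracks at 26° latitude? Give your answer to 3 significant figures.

2790 km

T = 111.3 min = 6678.0 s.
Node shift per orbit = (6678.0/86166) × 360° = 27.90°.
Equatorial spacing = 27.90 × 111.2 km/° = 3102 km.
At 26° latitude, spacing = 3102 × cos(26°) = 2788 km.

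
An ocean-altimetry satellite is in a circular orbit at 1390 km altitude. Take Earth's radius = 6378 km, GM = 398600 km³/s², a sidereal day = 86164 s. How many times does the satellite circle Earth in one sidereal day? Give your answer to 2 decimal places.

12.65

Semi-major axis a = 6378 + 1390 = 7768 km. Period T = 2π√(a³/μ) = 2π√(7768³/398600) = 6813.6 s = 113.56 min.
Orbits per sidereal day = 86164 / 6813.6 = 12.646.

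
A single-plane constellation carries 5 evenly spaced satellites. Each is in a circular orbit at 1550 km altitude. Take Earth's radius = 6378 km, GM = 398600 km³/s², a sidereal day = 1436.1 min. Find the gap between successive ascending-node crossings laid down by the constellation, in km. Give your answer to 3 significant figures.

653 km

Semi-major axis a = 6378 + 1550 = 7928 km. Period T = 2π√(a³/μ) = 2π√(7928³/398600) = 7025.2 s = 117.09 min.
Single-satellite node shift = (7025.2/86166) × 360° = 29.35°.
With 5 satellites evenly phased, successive equator crossings are 29.35/5 = 5.870° apart.
That is 5.870 × 111.3 = 653 km at the equator.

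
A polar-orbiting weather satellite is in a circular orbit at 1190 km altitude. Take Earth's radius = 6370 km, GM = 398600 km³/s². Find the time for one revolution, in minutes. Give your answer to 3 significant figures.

Semi-major axis a = 6370 + 1190 = 7560 km. Period T = 2π√(a³/μ) = 2π√(7560³/398600) = 6541.7 s = 109.03 min.

109 min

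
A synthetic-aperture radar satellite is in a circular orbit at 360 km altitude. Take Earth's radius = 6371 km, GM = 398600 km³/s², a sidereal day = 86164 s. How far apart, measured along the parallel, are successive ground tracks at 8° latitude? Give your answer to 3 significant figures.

Semi-major axis a = 6371 + 360 = 6731 km. Period T = 2π√(a³/μ) = 2π√(6731³/398600) = 5495.8 s = 91.60 min.
Node shift per orbit = (5495.8/86164) × 360° = 22.96°.
Equatorial spacing = 22.96 × 111.2 km/° = 2553 km.
At 8° latitude, spacing = 2553 × cos(8°) = 2528 km.

2530 km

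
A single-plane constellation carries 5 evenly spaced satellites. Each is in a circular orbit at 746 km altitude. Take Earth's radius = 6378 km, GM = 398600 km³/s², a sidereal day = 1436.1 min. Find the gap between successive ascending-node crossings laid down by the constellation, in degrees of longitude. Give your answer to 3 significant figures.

Semi-major axis a = 6378 + 746 = 7124 km. Period T = 2π√(a³/μ) = 2π√(7124³/398600) = 5984.1 s = 99.73 min.
Single-satellite node shift = (5984.1/86166) × 360° = 25.00°.
With 5 satellites evenly phased, successive equator crossings are 25.00/5 = 5.000° apart.

5.00°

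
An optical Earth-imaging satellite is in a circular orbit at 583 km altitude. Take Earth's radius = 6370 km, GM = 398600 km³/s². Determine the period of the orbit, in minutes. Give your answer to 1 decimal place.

96.2 min

Semi-major axis a = 6370 + 583 = 6953 km. Period T = 2π√(a³/μ) = 2π√(6953³/398600) = 5769.9 s = 96.17 min.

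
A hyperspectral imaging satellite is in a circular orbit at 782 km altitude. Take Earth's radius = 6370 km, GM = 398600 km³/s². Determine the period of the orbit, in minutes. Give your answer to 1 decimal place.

Semi-major axis a = 6370 + 782 = 7152 km. Period T = 2π√(a³/μ) = 2π√(7152³/398600) = 6019.4 s = 100.32 min.

100.3 min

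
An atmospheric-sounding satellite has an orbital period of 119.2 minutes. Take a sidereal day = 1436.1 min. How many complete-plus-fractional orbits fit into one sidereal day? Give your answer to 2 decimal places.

12.05

T = 119.2 min = 7152.0 s.
Orbits per sidereal day = 86166 / 7152.0 = 12.048.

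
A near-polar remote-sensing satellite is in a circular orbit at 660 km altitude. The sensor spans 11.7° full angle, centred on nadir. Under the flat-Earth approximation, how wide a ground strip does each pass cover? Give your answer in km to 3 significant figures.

135 km

Half-angle = 11.7°/2 = 5.85°.
Swath width ≈ 2h·tan(θ/2) = 2 × 660 × tan(5.85°) = 135.2 km.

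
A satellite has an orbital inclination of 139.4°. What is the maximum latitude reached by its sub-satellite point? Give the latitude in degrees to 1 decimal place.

40.6°

Retrograde orbit: the ground track reaches ±(180° − i) = ±(180 − 139.4) = ±40.6°.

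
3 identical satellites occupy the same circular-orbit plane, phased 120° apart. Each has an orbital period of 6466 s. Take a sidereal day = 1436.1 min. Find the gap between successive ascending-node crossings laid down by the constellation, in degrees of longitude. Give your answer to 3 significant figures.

9.00°

Single-satellite node shift = (6466.0/86166) × 360° = 27.01°.
With 3 satellites evenly phased, successive equator crossings are 27.01/3 = 9.005° apart.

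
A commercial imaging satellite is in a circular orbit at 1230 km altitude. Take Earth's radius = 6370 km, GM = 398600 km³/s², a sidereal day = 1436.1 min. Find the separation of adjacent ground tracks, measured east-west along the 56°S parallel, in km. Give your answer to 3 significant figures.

Semi-major axis a = 6370 + 1230 = 7600 km. Period T = 2π√(a³/μ) = 2π√(7600³/398600) = 6593.7 s = 109.90 min.
Node shift per orbit = (6593.7/86166) × 360° = 27.55°.
Equatorial spacing = 27.55 × 111.2 km/° = 3063 km.
At 56° latitude, spacing = 3063 × cos(56°) = 1713 km.

1710 km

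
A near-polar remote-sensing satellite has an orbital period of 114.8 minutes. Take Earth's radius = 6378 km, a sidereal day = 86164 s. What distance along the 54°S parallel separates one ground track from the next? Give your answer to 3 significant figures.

1880 km

T = 114.8 min = 6888.0 s.
Node shift per orbit = (6888.0/86164) × 360° = 28.78°.
Equatorial spacing = 28.78 × 111.3 km/° = 3204 km.
At 54° latitude, spacing = 3204 × cos(54°) = 1883 km.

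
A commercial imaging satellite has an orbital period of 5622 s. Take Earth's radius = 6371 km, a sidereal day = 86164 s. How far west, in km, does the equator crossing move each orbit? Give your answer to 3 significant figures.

2610 km

During one orbit Earth rotates (5622.0 / 86164) × 360° = 23.49°.
At the equator that is 23.49° × (2π·6371/360) km/° = 23.49 × 111.2 = 2612 km.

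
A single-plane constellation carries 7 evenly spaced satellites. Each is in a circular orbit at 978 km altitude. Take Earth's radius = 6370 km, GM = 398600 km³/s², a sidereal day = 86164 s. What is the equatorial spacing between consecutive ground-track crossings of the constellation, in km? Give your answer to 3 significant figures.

Semi-major axis a = 6370 + 978 = 7348 km. Period T = 2π√(a³/μ) = 2π√(7348³/398600) = 6268.5 s = 104.48 min.
Single-satellite node shift = (6268.5/86164) × 360° = 26.19°.
With 7 satellites evenly phased, successive equator crossings are 26.19/7 = 3.741° apart.
That is 3.741 × 111.2 = 416 km at the equator.

416 km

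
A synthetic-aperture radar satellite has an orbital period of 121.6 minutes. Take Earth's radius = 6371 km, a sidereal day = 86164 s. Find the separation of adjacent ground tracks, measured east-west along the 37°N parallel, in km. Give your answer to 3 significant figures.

T = 121.6 min = 7296.0 s.
Node shift per orbit = (7296.0/86164) × 360° = 30.48°.
Equatorial spacing = 30.48 × 111.2 km/° = 3390 km.
At 37° latitude, spacing = 3390 × cos(37°) = 2707 km.

2710 km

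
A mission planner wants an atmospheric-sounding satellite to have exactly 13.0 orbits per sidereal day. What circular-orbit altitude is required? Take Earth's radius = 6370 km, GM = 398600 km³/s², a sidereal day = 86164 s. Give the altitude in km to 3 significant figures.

Required period T = 86164 / 13.0 = 6628.0 s.
From T = 2π√(a³/μ): a = (μ T²/4π²)^(1/3) = (398600 × 6628.0² / 4π²)^(1/3) = 7626 km.
Altitude h = a − R = 7626 − 6370 = 1256 km.

1260 km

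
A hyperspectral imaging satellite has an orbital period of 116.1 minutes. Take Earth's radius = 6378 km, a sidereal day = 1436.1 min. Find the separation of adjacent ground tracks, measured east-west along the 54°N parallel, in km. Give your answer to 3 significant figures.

1900 km

T = 116.1 min = 6966.0 s.
Node shift per orbit = (6966.0/86166) × 360° = 29.10°.
Equatorial spacing = 29.10 × 111.3 km/° = 3240 km.
At 54° latitude, spacing = 3240 × cos(54°) = 1904 km.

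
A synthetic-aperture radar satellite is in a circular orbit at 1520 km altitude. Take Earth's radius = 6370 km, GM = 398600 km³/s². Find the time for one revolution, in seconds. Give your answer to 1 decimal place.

Semi-major axis a = 6370 + 1520 = 7890 km. Period T = 2π√(a³/μ) = 2π√(7890³/398600) = 6974.7 s = 116.25 min.

6974.7 seconds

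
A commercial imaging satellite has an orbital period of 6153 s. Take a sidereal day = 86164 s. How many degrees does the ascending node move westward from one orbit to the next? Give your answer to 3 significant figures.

25.7°

During one orbit Earth rotates (6153.0 / 86164) × 360° = 25.71°.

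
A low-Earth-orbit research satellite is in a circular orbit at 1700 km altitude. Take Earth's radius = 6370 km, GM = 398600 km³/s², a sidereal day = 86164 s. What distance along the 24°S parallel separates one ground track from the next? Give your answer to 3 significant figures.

3060 km

Semi-major axis a = 6370 + 1700 = 8070 km. Period T = 2π√(a³/μ) = 2π√(8070³/398600) = 7214.8 s = 120.25 min.
Node shift per orbit = (7214.8/86164) × 360° = 30.14°.
Equatorial spacing = 30.14 × 111.2 km/° = 3351 km.
At 24° latitude, spacing = 3351 × cos(24°) = 3062 km.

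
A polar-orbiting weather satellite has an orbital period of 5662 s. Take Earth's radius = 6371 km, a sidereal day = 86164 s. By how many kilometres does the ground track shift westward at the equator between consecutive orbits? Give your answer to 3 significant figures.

During one orbit Earth rotates (5662.0 / 86164) × 360° = 23.66°.
At the equator that is 23.66° × (2π·6371/360) km/° = 23.66 × 111.2 = 2630 km.

2630 km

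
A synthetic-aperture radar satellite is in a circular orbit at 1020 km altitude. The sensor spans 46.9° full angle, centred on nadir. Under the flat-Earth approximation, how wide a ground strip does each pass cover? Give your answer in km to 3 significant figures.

885 km

Half-angle = 46.9°/2 = 23.45°.
Swath width ≈ 2h·tan(θ/2) = 2 × 1020 × tan(23.45°) = 884.9 km.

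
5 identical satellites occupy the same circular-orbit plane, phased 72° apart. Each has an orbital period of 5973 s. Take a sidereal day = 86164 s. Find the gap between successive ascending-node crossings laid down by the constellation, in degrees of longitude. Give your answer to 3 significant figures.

4.99°

Single-satellite node shift = (5973.0/86164) × 360° = 24.96°.
With 5 satellites evenly phased, successive equator crossings are 24.96/5 = 4.991° apart.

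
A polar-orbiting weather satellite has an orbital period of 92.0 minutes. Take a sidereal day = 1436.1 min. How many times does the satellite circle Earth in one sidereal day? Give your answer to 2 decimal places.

15.61

T = 92.0 min = 5520.0 s.
Orbits per sidereal day = 86166 / 5520.0 = 15.610.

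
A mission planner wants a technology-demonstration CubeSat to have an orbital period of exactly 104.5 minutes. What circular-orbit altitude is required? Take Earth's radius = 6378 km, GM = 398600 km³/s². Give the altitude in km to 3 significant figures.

T = 104.5 min = 6270.0 s.
From T = 2π√(a³/μ): a = (μ T²/4π²)^(1/3) = (398600 × 6270.0² / 4π²)^(1/3) = 7349 km.
Altitude h = a − R = 7349 − 6378 = 971 km.

971 km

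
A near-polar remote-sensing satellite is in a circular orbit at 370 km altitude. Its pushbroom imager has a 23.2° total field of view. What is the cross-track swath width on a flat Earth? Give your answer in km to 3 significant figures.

Half-angle = 23.2°/2 = 11.6°.
Swath width ≈ 2h·tan(θ/2) = 2 × 370 × tan(11.6°) = 151.9 km.

152 km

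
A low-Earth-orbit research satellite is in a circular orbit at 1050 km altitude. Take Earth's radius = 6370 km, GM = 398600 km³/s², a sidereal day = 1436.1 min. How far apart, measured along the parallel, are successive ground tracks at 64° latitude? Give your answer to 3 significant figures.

1300 km

Semi-major axis a = 6370 + 1050 = 7420 km. Period T = 2π√(a³/μ) = 2π√(7420³/398600) = 6360.9 s = 106.01 min.
Node shift per orbit = (6360.9/86166) × 360° = 26.58°.
Equatorial spacing = 26.58 × 111.2 km/° = 2955 km.
At 64° latitude, spacing = 2955 × cos(64°) = 1295 km.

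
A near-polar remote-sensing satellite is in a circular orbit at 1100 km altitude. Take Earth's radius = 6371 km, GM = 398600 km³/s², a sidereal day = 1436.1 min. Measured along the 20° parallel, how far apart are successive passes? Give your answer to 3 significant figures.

Semi-major axis a = 6371 + 1100 = 7471 km. Period T = 2π√(a³/μ) = 2π√(7471³/398600) = 6426.6 s = 107.11 min.
Node shift per orbit = (6426.6/86166) × 360° = 26.85°.
Equatorial spacing = 26.85 × 111.2 km/° = 2986 km.
At 20° latitude, spacing = 2986 × cos(20°) = 2806 km.

2810 km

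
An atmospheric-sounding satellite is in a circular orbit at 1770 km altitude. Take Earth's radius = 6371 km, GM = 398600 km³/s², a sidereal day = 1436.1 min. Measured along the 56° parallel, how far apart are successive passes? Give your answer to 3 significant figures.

1900 km

Semi-major axis a = 6371 + 1770 = 8141 km. Period T = 2π√(a³/μ) = 2π√(8141³/398600) = 7310.2 s = 121.84 min.
Node shift per orbit = (7310.2/86166) × 360° = 30.54°.
Equatorial spacing = 30.54 × 111.2 km/° = 3396 km.
At 56° latitude, spacing = 3396 × cos(56°) = 1899 km.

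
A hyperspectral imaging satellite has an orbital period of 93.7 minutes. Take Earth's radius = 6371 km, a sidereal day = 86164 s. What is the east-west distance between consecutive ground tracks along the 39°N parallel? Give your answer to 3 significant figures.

2030 km

T = 93.7 min = 5622.0 s.
Node shift per orbit = (5622.0/86164) × 360° = 23.49°.
Equatorial spacing = 23.49 × 111.2 km/° = 2612 km.
At 39° latitude, spacing = 2612 × cos(39°) = 2030 km.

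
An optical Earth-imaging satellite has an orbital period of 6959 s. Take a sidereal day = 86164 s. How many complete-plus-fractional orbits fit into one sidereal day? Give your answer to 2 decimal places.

Orbits per sidereal day = 86164 / 6959.0 = 12.382.

12.38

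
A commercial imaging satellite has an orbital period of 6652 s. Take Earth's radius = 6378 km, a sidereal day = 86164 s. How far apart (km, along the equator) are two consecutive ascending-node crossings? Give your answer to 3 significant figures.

3090 km

During one orbit Earth rotates (6652.0 / 86164) × 360° = 27.79°.
At the equator that is 27.79° × (2π·6378/360) km/° = 27.79 × 111.3 = 3094 km.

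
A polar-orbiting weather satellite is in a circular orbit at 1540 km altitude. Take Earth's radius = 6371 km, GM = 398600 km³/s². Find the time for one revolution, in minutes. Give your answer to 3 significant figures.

Semi-major axis a = 6371 + 1540 = 7911 km. Period T = 2π√(a³/μ) = 2π√(7911³/398600) = 7002.6 s = 116.71 min.

117 min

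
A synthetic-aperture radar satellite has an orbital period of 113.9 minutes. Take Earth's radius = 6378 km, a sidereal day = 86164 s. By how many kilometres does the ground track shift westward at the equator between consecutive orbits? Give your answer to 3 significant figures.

3180 km

T = 113.9 min = 6834.0 s.
During one orbit Earth rotates (6834.0 / 86164) × 360° = 28.55°.
At the equator that is 28.55° × (2π·6378/360) km/° = 28.55 × 111.3 = 3178 km.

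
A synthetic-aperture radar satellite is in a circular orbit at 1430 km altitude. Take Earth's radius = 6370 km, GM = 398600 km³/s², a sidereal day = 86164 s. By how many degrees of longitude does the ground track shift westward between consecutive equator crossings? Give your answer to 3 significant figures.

28.6°

Semi-major axis a = 6370 + 1430 = 7800 km. Period T = 2π√(a³/μ) = 2π√(7800³/398600) = 6855.7 s = 114.26 min.
During one orbit Earth rotates (6855.7 / 86164) × 360° = 28.64°.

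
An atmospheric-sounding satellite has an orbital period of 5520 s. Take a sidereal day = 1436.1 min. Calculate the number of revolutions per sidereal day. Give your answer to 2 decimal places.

15.61

Orbits per sidereal day = 86166 / 5520.0 = 15.610.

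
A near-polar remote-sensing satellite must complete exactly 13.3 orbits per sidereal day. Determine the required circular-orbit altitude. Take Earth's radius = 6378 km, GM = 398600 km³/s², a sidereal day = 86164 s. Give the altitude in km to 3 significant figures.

1130 km

Required period T = 86164 / 13.3 = 6478.5 s.
From T = 2π√(a³/μ): a = (μ T²/4π²)^(1/3) = (398600 × 6478.5² / 4π²)^(1/3) = 7511 km.
Altitude h = a − R = 7511 − 6378 = 1133 km.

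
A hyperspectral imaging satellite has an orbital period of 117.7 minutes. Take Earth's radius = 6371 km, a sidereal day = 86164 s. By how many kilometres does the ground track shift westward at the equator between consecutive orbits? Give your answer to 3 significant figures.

3280 km

T = 117.7 min = 7062.0 s.
During one orbit Earth rotates (7062.0 / 86164) × 360° = 29.51°.
At the equator that is 29.51° × (2π·6371/360) km/° = 29.51 × 111.2 = 3281 km.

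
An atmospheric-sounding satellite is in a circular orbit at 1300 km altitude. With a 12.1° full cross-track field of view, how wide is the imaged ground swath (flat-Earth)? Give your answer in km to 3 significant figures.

276 km

Half-angle = 12.1°/2 = 6.05°.
Swath width ≈ 2h·tan(θ/2) = 2 × 1300 × tan(6.05°) = 275.6 km.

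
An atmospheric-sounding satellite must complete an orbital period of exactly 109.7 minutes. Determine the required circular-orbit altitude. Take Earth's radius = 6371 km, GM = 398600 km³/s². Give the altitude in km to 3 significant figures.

1220 km

T = 109.7 min = 6582.0 s.
From T = 2π√(a³/μ): a = (μ T²/4π²)^(1/3) = (398600 × 6582.0² / 4π²)^(1/3) = 7591 km.
Altitude h = a − R = 7591 − 6371 = 1220 km.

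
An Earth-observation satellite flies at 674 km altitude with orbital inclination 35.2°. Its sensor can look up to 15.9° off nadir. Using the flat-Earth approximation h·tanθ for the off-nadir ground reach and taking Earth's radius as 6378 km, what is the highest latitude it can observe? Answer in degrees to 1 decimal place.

36.9°

For a prograde orbit the ground track reaches latitude ±i = ±35.2°.
Sensor half-swath on the ground ≈ 674·tan(15.9°) = 192 km = 1.72° of latitude.
Maximum observable latitude ≈ 35.2 + 1.72 = 36.9°.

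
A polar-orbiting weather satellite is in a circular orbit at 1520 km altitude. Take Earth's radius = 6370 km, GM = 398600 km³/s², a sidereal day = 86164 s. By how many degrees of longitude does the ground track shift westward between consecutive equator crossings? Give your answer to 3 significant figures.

Semi-major axis a = 6370 + 1520 = 7890 km. Period T = 2π√(a³/μ) = 2π√(7890³/398600) = 6974.7 s = 116.25 min.
During one orbit Earth rotates (6974.7 / 86164) × 360° = 29.14°.

29.1°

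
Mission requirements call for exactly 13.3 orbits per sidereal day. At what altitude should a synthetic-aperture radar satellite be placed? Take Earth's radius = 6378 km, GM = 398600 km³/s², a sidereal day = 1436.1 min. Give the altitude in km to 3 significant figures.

Required period T = 86166 / 13.3 = 6478.6 s.
From T = 2π√(a³/μ): a = (μ T²/4π²)^(1/3) = (398600 × 6478.6² / 4π²)^(1/3) = 7511 km.
Altitude h = a − R = 7511 − 6378 = 1133 km.

1130 km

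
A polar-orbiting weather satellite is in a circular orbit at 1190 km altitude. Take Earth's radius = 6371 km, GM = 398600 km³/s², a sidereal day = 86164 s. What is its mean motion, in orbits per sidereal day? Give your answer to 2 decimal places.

Semi-major axis a = 6371 + 1190 = 7561 km. Period T = 2π√(a³/μ) = 2π√(7561³/398600) = 6543.0 s = 109.05 min.
Orbits per sidereal day = 86164 / 6543.0 = 13.169.

13.17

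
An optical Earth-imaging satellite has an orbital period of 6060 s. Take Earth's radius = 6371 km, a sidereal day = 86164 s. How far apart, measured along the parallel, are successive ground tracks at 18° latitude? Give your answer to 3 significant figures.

2680 km

Node shift per orbit = (6060.0/86164) × 360° = 25.32°.
Equatorial spacing = 25.32 × 111.2 km/° = 2815 km.
At 18° latitude, spacing = 2815 × cos(18°) = 2678 km.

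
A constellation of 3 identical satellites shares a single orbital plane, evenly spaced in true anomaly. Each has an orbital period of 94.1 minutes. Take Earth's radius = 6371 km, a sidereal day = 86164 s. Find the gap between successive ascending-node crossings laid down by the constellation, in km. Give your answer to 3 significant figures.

874 km

T = 94.1 min = 5646.0 s.
Single-satellite node shift = (5646.0/86164) × 360° = 23.59°.
With 3 satellites evenly phased, successive equator crossings are 23.59/3 = 7.863° apart.
That is 7.863 × 111.2 = 874 km at the equator.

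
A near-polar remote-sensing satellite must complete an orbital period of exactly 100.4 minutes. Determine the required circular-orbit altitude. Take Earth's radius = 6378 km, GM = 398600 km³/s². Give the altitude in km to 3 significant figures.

T = 100.4 min = 6024.0 s.
From T = 2π√(a³/μ): a = (μ T²/4π²)^(1/3) = (398600 × 6024.0² / 4π²)^(1/3) = 7156 km.
Altitude h = a − R = 7156 − 6378 = 778 km.

778 km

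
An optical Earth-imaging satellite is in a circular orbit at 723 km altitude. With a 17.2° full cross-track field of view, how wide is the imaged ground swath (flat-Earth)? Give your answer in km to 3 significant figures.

219 km

Half-angle = 17.2°/2 = 8.6°.
Swath width ≈ 2h·tan(θ/2) = 2 × 723 × tan(8.6°) = 218.7 km.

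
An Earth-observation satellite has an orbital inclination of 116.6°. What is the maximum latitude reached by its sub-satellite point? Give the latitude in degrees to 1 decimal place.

Retrograde orbit: the ground track reaches ±(180° − i) = ±(180 − 116.6) = ±63.4°.

63.4°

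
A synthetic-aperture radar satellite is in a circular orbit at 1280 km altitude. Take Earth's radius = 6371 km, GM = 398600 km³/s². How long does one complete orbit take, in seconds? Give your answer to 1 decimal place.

6660.2 seconds

Semi-major axis a = 6371 + 1280 = 7651 km. Period T = 2π√(a³/μ) = 2π√(7651³/398600) = 6660.2 s = 111.00 min.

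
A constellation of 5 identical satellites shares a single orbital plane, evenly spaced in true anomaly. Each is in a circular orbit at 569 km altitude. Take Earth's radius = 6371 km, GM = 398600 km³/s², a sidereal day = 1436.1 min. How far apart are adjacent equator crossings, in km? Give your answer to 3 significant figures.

Semi-major axis a = 6371 + 569 = 6940 km. Period T = 2π√(a³/μ) = 2π√(6940³/398600) = 5753.7 s = 95.90 min.
Single-satellite node shift = (5753.7/86166) × 360° = 24.04°.
With 5 satellites evenly phased, successive equator crossings are 24.04/5 = 4.808° apart.
That is 4.808 × 111.2 = 535 km at the equator.

535 km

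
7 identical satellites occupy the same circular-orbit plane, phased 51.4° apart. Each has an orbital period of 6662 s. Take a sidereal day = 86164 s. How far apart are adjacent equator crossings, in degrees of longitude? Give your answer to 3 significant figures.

3.98°

Single-satellite node shift = (6662.0/86164) × 360° = 27.83°.
With 7 satellites evenly phased, successive equator crossings are 27.83/7 = 3.976° apart.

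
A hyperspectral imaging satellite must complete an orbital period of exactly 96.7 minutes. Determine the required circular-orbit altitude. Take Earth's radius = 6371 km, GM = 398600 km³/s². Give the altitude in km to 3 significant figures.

T = 96.7 min = 5802.0 s.
From T = 2π√(a³/μ): a = (μ T²/4π²)^(1/3) = (398600 × 5802.0² / 4π²)^(1/3) = 6979 km.
Altitude h = a − R = 6979 − 6371 = 608 km.

608 km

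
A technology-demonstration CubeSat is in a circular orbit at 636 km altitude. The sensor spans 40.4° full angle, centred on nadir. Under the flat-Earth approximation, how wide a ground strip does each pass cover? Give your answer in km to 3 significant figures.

468 km

Half-angle = 40.4°/2 = 20.2°.
Swath width ≈ 2h·tan(θ/2) = 2 × 636 × tan(20.2°) = 468.0 km.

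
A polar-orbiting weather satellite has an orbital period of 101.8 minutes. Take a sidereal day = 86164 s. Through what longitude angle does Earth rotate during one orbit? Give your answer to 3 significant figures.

25.5°

T = 101.8 min = 6108.0 s.
During one orbit Earth rotates (6108.0 / 86164) × 360° = 25.52°.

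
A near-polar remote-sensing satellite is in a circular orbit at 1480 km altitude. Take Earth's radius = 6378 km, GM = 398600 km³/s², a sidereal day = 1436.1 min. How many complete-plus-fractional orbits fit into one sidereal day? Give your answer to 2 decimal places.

Semi-major axis a = 6378 + 1480 = 7858 km. Period T = 2π√(a³/μ) = 2π√(7858³/398600) = 6932.3 s = 115.54 min.
Orbits per sidereal day = 86166 / 6932.3 = 12.430.

12.43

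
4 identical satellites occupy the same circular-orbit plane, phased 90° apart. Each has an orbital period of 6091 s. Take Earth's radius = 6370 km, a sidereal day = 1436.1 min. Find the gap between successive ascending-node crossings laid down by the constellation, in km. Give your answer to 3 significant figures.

Single-satellite node shift = (6091.0/86166) × 360° = 25.45°.
With 4 satellites evenly phased, successive equator crossings are 25.45/4 = 6.362° apart.
That is 6.362 × 111.2 = 707 km at the equator.

707 km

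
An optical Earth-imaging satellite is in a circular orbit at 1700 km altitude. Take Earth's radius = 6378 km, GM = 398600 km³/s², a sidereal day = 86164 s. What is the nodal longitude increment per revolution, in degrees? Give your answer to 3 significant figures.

Semi-major axis a = 6378 + 1700 = 8078 km. Period T = 2π√(a³/μ) = 2π√(8078³/398600) = 7225.5 s = 120.42 min.
During one orbit Earth rotates (7225.5 / 86164) × 360° = 30.19°.

30.2°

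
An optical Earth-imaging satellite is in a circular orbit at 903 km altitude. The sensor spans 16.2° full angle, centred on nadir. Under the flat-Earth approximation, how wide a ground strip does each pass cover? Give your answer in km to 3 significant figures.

Half-angle = 16.2°/2 = 8.1°.
Swath width ≈ 2h·tan(θ/2) = 2 × 903 × tan(8.1°) = 257.0 km.

257 km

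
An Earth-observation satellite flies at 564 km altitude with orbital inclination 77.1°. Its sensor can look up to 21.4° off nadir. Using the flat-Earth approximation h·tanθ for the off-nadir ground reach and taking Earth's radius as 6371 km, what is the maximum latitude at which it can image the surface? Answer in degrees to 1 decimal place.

For a prograde orbit the ground track reaches latitude ±i = ±77.1°.
Sensor half-swath on the ground ≈ 564·tan(21.4°) = 221 km = 1.99° of latitude.
Maximum observable latitude ≈ 77.1 + 1.99 = 79.1°.

79.1°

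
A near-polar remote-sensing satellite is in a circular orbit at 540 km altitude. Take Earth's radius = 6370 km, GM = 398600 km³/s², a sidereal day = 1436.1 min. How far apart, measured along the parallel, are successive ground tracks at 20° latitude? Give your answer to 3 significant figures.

2500 km

Semi-major axis a = 6370 + 540 = 6910 km. Period T = 2π√(a³/μ) = 2π√(6910³/398600) = 5716.5 s = 95.27 min.
Node shift per orbit = (5716.5/86166) × 360° = 23.88°.
Equatorial spacing = 23.88 × 111.2 km/° = 2655 km.
At 20° latitude, spacing = 2655 × cos(20°) = 2495 km.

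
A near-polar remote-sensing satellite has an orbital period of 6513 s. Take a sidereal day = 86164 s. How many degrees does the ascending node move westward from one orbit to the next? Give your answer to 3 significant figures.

27.2°

During one orbit Earth rotates (6513.0 / 86164) × 360° = 27.21°.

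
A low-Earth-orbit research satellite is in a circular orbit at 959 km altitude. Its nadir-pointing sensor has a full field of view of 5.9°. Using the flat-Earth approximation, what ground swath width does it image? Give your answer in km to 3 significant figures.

98.8 km

Half-angle = 5.9°/2 = 2.95°.
Swath width ≈ 2h·tan(θ/2) = 2 × 959 × tan(2.95°) = 98.8 km.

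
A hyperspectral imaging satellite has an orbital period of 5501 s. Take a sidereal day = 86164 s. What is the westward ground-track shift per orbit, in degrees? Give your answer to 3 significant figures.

During one orbit Earth rotates (5501.0 / 86164) × 360° = 22.98°.

23.0°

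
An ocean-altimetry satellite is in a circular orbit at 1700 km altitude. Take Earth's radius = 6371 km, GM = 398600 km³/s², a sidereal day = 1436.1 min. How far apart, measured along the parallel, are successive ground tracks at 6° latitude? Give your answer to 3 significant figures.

Semi-major axis a = 6371 + 1700 = 8071 km. Period T = 2π√(a³/μ) = 2π√(8071³/398600) = 7216.1 s = 120.27 min.
Node shift per orbit = (7216.1/86166) × 360° = 30.15°.
Equatorial spacing = 30.15 × 111.2 km/° = 3352 km.
At 6° latitude, spacing = 3352 × cos(6°) = 3334 km.

3330 km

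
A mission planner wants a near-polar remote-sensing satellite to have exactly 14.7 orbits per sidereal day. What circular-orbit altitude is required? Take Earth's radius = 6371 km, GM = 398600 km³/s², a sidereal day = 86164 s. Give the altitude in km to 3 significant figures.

Required period T = 86164 / 14.7 = 5861.5 s.
From T = 2π√(a³/μ): a = (μ T²/4π²)^(1/3) = (398600 × 5861.5² / 4π²)^(1/3) = 7026 km.
Altitude h = a − R = 7026 − 6371 = 655 km.

655 km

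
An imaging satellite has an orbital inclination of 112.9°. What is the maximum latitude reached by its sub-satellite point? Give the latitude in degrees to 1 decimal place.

Retrograde orbit: the ground track reaches ±(180° − i) = ±(180 − 112.9) = ±67.1°.

67.1°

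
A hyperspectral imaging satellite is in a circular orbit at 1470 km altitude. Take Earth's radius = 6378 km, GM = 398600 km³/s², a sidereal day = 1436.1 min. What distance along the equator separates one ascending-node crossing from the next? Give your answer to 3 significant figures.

3220 km

Semi-major axis a = 6378 + 1470 = 7848 km. Period T = 2π√(a³/μ) = 2π√(7848³/398600) = 6919.1 s = 115.32 min.
During one orbit Earth rotates (6919.1 / 86166) × 360° = 28.91°.
At the equator that is 28.91° × (2π·6378/360) km/° = 28.91 × 111.3 = 3218 km.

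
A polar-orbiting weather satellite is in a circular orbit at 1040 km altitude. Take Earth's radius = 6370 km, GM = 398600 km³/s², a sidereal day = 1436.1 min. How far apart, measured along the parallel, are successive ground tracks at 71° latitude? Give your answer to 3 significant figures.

Semi-major axis a = 6370 + 1040 = 7410 km. Period T = 2π√(a³/μ) = 2π√(7410³/398600) = 6348.0 s = 105.80 min.
Node shift per orbit = (6348.0/86166) × 360° = 26.52°.
Equatorial spacing = 26.52 × 111.2 km/° = 2949 km.
At 71° latitude, spacing = 2949 × cos(71°) = 960 km.

960 km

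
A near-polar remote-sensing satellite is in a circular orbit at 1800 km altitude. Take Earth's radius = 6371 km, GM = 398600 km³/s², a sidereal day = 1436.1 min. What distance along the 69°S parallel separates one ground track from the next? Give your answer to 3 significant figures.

Semi-major axis a = 6371 + 1800 = 8171 km. Period T = 2π√(a³/μ) = 2π√(8171³/398600) = 7350.6 s = 122.51 min.
Node shift per orbit = (7350.6/86166) × 360° = 30.71°.
Equatorial spacing = 30.71 × 111.2 km/° = 3415 km.
At 69° latitude, spacing = 3415 × cos(69°) = 1224 km.

1220 km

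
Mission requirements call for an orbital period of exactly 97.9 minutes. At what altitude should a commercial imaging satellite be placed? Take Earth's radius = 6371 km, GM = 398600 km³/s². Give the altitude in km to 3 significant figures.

T = 97.9 min = 5874.0 s.
From T = 2π√(a³/μ): a = (μ T²/4π²)^(1/3) = (398600 × 5874.0² / 4π²)^(1/3) = 7036 km.
Altitude h = a − R = 7036 − 6371 = 665 km.

665 km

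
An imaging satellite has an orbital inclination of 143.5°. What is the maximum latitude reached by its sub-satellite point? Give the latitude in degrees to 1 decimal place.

36.5°

Retrograde orbit: the ground track reaches ±(180° − i) = ±(180 − 143.5) = ±36.5°.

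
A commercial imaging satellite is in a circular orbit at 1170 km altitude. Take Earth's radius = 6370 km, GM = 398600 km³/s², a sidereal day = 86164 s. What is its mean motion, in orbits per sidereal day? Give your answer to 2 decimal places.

13.22

Semi-major axis a = 6370 + 1170 = 7540 km. Period T = 2π√(a³/μ) = 2π√(7540³/398600) = 6515.8 s = 108.60 min.
Orbits per sidereal day = 86164 / 6515.8 = 13.224.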